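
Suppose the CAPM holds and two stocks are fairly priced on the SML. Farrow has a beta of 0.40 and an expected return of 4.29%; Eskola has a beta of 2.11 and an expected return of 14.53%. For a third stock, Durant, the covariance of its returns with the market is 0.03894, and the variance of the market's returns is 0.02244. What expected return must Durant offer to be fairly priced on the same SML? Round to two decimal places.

12.29%

MRP = (14.53% − 4.29%) / (2.11 − 0.40) = 5.9883%
R_f = 4.29% − 0.40 × 5.9883% = 1.8947%
β_Durant = Cov / Var(R_m) = 0.03894 / 0.02244 = 1.7353
E(R_Durant) = R_f + β × MRP = 1.8947% + 1.7353 × 5.9883% = 12.29%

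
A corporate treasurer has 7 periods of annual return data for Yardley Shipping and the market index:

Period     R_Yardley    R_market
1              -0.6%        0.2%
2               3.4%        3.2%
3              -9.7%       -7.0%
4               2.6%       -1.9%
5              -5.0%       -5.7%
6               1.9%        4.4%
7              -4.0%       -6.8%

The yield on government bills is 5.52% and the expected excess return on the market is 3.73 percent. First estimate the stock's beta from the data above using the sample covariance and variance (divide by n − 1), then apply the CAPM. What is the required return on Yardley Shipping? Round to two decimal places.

Mean R_i = (-0.6 + 3.4 − 9.7 + 2.6 − 5.0 + 1.9 − 4.0) / 7 = -1.6286%
Mean R_m = (0.2 + 3.2 − 7.0 − 1.9 − 5.7 + 4.4 − 6.8) / 7 = -1.9429%
Σ(R_i − R̄_i)(R_m − R̄_m) = 115.6314  ⇒  Cov = 115.6314 / 6 = 19.2719
Σ(R_m − R̄_m)² = 134.5571  ⇒  Var(R_m) = 134.5571 / 6 = 22.4262
β = Cov / Var(R_m) = 19.2719 / 22.4262 = 0.8593
E(R) = R_f + β × MRP = 5.52% + 0.8593 × 3.73% = 8.73%

8.73%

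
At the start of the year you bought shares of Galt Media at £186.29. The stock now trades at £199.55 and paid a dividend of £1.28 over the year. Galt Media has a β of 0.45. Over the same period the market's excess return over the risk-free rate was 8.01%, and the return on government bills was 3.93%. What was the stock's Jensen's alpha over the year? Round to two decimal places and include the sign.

+0.27%

Realised HPR = (P1 + D1 − P0) / P0 = (199.55 + 1.28 − 186.29) / 186.29 = 14.54 / 186.29 = 7.8050%
CAPM required = R_f + β·MRP = 3.93% + 0.45 × 8.01% = 7.5345%
α = realised − required = 7.8050% − 7.5345% = +0.27%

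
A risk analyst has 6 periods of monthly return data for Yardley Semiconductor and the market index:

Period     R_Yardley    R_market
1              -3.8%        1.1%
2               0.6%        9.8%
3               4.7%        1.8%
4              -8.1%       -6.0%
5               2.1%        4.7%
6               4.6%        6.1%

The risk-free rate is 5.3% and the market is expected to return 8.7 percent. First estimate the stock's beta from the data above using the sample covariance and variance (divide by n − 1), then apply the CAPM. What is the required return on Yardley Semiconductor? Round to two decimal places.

Mean R_i = (-3.8 + 0.6 + 4.7 − 8.1 + 2.1 + 4.6) / 6 = 0.0167%
Mean R_m = (1.1 + 9.8 + 1.8 − 6.0 + 4.7 + 6.1) / 6 = 2.9167%
Σ(R_i − R̄_i)(R_m − R̄_m) = 96.3983  ⇒  Cov = 96.3983 / 5 = 19.2797
Σ(R_m − R̄_m)² = 144.7483  ⇒  Var(R_m) = 144.7483 / 5 = 28.9497
β = Cov / Var(R_m) = 19.2797 / 28.9497 = 0.6660
MRP = 8.7% − 5.3% = 3.40%
E(R) = R_f + β × MRP = 5.3% + 0.6660 × 3.4% = 7.56%

7.56%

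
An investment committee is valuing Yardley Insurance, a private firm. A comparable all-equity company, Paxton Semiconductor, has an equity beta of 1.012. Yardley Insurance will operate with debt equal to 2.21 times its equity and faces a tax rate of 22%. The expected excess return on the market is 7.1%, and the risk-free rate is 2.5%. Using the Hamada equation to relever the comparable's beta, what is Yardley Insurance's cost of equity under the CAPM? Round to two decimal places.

β_L = β_U × [1 + (1 − t)(D/E)] = 1.012 × [1 + (1 − 0.22) × 2.21]
    = 1.012 × [1 + 0.78 × 2.21] = 1.012 × 2.7238 = 2.7565
E(R) = R_f + β_L × MRP = 2.5% + 2.7565 × 7.1% = 22.07%

22.07%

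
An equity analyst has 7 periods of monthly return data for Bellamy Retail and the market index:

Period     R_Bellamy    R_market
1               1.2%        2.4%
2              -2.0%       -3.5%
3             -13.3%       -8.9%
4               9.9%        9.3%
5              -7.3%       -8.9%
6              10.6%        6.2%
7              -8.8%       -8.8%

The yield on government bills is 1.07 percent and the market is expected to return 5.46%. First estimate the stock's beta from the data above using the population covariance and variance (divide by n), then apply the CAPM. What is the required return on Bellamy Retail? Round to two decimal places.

Mean R_i = (1.2 − 2.0 − 13.3 + 9.9 − 7.3 + 10.6 − 8.8) / 7 = -1.3857%
Mean R_m = (2.4 − 3.5 − 8.9 + 9.3 − 8.9 + 6.2 − 8.8) / 7 = -1.7429%
Σ(R_i − R̄_i)(R_m − R̄_m) = 411.5443  ⇒  Cov = 411.5443 / 7 = 58.7920
Σ(R_m − R̄_m)² = 357.5371  ⇒  Var(R_m) = 357.5371 / 7 = 51.0767
β = Cov / Var(R_m) = 58.7920 / 51.0767 = 1.1511
MRP = 5.46% − 1.07% = 4.39%
E(R) = R_f + β × MRP = 1.07% + 1.1511 × 4.39% = 6.12%

6.12%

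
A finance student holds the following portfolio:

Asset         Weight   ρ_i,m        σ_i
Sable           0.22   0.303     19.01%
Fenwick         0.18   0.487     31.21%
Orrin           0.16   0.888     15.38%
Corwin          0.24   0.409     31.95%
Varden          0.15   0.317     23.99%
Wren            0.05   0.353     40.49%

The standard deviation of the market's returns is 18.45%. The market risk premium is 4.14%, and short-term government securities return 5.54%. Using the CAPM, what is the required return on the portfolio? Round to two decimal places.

8.05%

β_Sable = 0.303 × 19.01% / 18.45% = 0.3122
β_Fenwick = 0.487 × 31.21% / 18.45% = 0.8238
β_Orrin = 0.888 × 15.38% / 18.45% = 0.7402
β_Corwin = 0.409 × 31.95% / 18.45% = 0.7083
β_Varden = 0.317 × 23.99% / 18.45% = 0.4122
β_Wren = 0.353 × 40.49% / 18.45% = 0.7747
β_P = Σ w_i β_i = 0.22×0.3122 + 0.18×0.8238 + 0.16×0.7402 + 0.24×0.7083 + 0.15×0.4122 + 0.05×0.7747 = 0.6060
E(R_P) = R_f + β_P × MRP = 5.54% + 0.6060 × 4.14% = 8.05%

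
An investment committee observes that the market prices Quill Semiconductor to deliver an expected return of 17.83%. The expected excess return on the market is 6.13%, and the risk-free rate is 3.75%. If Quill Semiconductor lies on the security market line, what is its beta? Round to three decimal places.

2.297

β = (E(R) − R_f) / MRP = (17.83% − 3.75%) / 6.13% = 14.08% / 6.13% = 2.297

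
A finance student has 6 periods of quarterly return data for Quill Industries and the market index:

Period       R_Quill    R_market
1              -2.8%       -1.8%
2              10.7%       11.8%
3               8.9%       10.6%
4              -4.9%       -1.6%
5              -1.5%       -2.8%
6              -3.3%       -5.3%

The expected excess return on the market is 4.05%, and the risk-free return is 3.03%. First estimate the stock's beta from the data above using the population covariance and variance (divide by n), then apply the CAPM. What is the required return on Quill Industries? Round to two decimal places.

6.62%

Mean R_i = (-2.8 + 10.7 + 8.9 − 4.9 − 1.5 − 3.3) / 6 = 1.1833%
Mean R_m = (-1.8 + 11.8 + 10.6 − 1.6 − 2.8 − 5.3) / 6 = 1.8167%
Σ(R_i − R̄_i)(R_m − R̄_m) = 242.2717  ⇒  Cov = 242.2717 / 6 = 40.3786
Σ(R_m − R̄_m)² = 273.5283  ⇒  Var(R_m) = 273.5283 / 6 = 45.5881
β = Cov / Var(R_m) = 40.3786 / 45.5881 = 0.8857
E(R) = R_f + β × MRP = 3.03% + 0.8857 × 4.05% = 6.62%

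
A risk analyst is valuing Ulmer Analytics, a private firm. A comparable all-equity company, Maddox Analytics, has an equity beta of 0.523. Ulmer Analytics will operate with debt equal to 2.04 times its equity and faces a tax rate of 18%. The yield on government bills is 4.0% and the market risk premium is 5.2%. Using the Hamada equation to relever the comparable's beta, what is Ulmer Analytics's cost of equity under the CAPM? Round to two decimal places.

11.27%

β_L = β_U × [1 + (1 − t)(D/E)] = 0.523 × [1 + (1 − 0.18) × 2.04]
    = 0.523 × [1 + 0.82 × 2.04] = 0.523 × 2.6728 = 1.3979
E(R) = R_f + β_L × MRP = 4.0% + 1.3979 × 5.2% = 11.27%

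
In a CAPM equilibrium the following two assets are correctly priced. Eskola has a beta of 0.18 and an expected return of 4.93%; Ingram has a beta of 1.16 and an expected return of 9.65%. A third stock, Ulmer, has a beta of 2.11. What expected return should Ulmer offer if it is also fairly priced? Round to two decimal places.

MRP (SML slope) = (9.65% − 4.93%) / (1.16 − 0.18) = 4.72% / 0.98 = 4.8163%
R_f (intercept) = 4.93% − 0.18 × 4.8163% = 4.0631%
E(R_Ulmer) = R_f + β × MRP = 4.0631% + 2.11 × 4.8163% = 14.23%

14.23%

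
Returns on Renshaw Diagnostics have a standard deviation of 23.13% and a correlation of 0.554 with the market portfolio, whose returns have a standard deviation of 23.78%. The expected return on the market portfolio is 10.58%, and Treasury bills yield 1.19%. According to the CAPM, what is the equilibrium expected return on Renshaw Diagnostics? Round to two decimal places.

6.25%

β = ρ × σ_i / σ_m = 0.554 × 23.13% / 23.78% = 0.5389
MRP = 10.58% − 1.19% = 9.39%
E(R) = 1.19% + 0.5389 × 9.39% = 6.25%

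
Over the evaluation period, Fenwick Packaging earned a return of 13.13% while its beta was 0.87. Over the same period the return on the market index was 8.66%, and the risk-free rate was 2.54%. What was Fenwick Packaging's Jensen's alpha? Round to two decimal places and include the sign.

+5.27%

Market excess return = 8.66% − 2.54% = 6.12%
CAPM benchmark = R_f + β(R_m − R_f) = 2.54% + 0.87 × 6.12% = 7.8644%
α = actual − benchmark = 13.13% − 7.8644% = +5.27%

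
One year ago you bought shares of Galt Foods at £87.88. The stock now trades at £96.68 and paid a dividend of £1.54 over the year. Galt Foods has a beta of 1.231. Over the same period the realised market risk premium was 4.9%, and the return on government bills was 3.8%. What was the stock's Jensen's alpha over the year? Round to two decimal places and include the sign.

Realised HPR = (P1 + D1 − P0) / P0 = (96.68 + 1.54 − 87.88) / 87.88 = 10.34 / 87.88 = 11.7660%
CAPM required = R_f + β·MRP = 3.8% + 1.231 × 4.9% = 9.8319%
α = realised − required = 11.7660% − 9.8319% = +1.93%

+1.93%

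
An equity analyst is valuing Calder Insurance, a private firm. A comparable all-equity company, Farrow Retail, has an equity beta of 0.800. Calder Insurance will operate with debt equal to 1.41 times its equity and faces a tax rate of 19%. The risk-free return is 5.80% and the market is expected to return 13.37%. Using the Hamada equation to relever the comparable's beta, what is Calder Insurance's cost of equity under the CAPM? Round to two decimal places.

18.77%

β_L = β_U × [1 + (1 − t)(D/E)] = 0.800 × [1 + (1 − 0.19) × 1.41]
    = 0.800 × [1 + 0.81 × 1.41] = 0.800 × 2.1421 = 1.7137
MRP = 13.37% − 5.80% = 7.57%
E(R) = R_f + β_L × MRP = 5.80% + 1.7137 × 7.57% = 18.77%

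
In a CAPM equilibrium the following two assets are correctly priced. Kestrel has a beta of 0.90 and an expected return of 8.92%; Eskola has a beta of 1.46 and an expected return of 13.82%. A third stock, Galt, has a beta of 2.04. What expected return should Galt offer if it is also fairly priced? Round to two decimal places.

18.90%

MRP (SML slope) = (13.82% − 8.92%) / (1.46 − 0.90) = 4.90% / 0.56 = 8.7500%
R_f (intercept) = 8.92% − 0.90 × 8.7500% = 1.0450%
E(R_Galt) = R_f + β × MRP = 1.0450% + 2.04 × 8.7500% = 18.90%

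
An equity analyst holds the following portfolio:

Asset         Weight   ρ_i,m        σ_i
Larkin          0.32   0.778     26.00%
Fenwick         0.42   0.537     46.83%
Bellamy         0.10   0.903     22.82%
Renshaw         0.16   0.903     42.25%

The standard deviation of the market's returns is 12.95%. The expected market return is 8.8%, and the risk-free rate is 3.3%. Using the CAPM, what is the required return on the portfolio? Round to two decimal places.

β_Larkin = 0.778 × 26.00% / 12.95% = 1.5620
β_Fenwick = 0.537 × 46.83% / 12.95% = 1.9419
β_Bellamy = 0.903 × 22.82% / 12.95% = 1.5912
β_Renshaw = 0.903 × 42.25% / 12.95% = 2.9461
β_P = Σ w_i β_i = 0.32×1.5620 + 0.42×1.9419 + 0.10×1.5912 + 0.16×2.9461 = 1.9459
MRP = 8.8% − 3.3% = 5.50%
E(R_P) = R_f + β_P × MRP = 3.3% + 1.9459 × 5.5% = 14.00%

14.00%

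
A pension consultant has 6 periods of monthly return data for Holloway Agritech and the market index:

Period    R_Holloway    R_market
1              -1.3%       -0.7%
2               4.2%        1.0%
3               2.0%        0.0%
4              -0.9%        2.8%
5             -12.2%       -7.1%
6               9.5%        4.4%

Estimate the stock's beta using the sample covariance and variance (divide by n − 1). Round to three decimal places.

1.656

Mean R_i = (-1.3 + 4.2 + 2.0 − 0.9 − 12.2 + 9.5) / 6 = 0.2167%
Mean R_m = (-0.7 + 1.0 + 0.0 + 2.8 − 7.1 + 4.4) / 6 = 0.0667%
Σ(R_i − R̄_i)(R_m − R̄_m) = 130.9233  ⇒  Cov = 130.9233 / 5 = 26.1847
Σ(R_m − R̄_m)² = 79.0733  ⇒  Var(R_m) = 79.0733 / 5 = 15.8147
β = Cov / Var(R_m) = 26.1847 / 15.8147 = 1.6557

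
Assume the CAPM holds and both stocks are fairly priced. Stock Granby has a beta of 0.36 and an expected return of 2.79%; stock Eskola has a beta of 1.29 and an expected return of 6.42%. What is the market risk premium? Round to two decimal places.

3.90%

Both satisfy E(R) = R_f + β·MRP, so the slope of the SML is
MRP = (6.42% − 2.79%) / (1.29 − 0.36) = 3.63% / 0.93 = 3.9032%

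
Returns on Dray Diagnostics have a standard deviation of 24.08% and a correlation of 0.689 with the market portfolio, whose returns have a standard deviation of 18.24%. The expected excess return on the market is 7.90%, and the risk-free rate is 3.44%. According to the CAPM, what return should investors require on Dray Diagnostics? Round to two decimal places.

10.63%

β = ρ × σ_i / σ_m = 0.689 × 24.08% / 18.24% = 0.9096
E(R) = 3.44% + 0.9096 × 7.90% = 10.63%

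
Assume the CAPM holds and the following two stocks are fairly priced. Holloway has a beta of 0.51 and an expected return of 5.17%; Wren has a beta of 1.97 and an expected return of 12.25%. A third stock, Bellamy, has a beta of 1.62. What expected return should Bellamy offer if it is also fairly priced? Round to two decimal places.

MRP (SML slope) = (12.25% − 5.17%) / (1.97 − 0.51) = 7.08% / 1.46 = 4.8493%
R_f (intercept) = 5.17% − 0.51 × 4.8493% = 2.6969%
E(R_Bellamy) = R_f + β × MRP = 2.6969% + 1.62 × 4.8493% = 10.55%

10.55%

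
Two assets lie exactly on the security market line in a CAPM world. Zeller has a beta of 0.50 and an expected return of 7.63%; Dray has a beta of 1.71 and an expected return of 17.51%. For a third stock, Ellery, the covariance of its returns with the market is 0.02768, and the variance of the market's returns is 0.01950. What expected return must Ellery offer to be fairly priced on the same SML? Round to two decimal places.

MRP = (17.51% − 7.63%) / (1.71 − 0.50) = 8.1653%
R_f = 7.63% − 0.50 × 8.1653% = 3.5474%
β_Ellery = Cov / Var(R_m) = 0.02768 / 0.01950 = 1.4195
E(R_Ellery) = R_f + β × MRP = 3.5474% + 1.4195 × 8.1653% = 15.14%

15.14%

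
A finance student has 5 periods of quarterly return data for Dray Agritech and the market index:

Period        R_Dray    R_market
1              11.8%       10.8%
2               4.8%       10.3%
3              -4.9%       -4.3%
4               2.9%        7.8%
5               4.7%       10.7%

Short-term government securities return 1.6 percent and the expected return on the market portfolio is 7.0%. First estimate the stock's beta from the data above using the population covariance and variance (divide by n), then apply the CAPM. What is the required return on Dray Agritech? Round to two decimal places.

5.94%

Mean R_i = (11.8 + 4.8 − 4.9 + 2.9 + 4.7) / 5 = 3.8600%
Mean R_m = (10.8 + 10.3 − 4.3 + 7.8 + 10.7) / 5 = 7.0600%
Σ(R_i − R̄_i)(R_m − R̄_m) = 134.6020  ⇒  Cov = 134.6020 / 5 = 26.9204
Σ(R_m − R̄_m)² = 167.3320  ⇒  Var(R_m) = 167.3320 / 5 = 33.4664
β = Cov / Var(R_m) = 26.9204 / 33.4664 = 0.8044
MRP = 7.0% − 1.6% = 5.40%
E(R) = R_f + β × MRP = 1.6% + 0.8044 × 5.4% = 5.94%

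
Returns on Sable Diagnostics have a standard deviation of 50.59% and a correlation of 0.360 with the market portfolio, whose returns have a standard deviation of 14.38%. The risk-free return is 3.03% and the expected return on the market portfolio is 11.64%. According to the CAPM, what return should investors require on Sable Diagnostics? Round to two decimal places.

β = ρ × σ_i / σ_m = 0.360 × 50.59% / 14.38% = 1.2665
MRP = 11.64% − 3.03% = 8.61%
E(R) = 3.03% + 1.2665 × 8.61% = 13.93%

13.93%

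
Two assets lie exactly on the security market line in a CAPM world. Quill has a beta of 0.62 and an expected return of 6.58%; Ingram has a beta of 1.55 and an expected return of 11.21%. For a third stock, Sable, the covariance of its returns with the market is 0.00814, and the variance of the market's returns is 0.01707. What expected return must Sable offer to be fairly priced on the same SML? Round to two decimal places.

MRP = (11.21% − 6.58%) / (1.55 − 0.62) = 4.9785%
R_f = 6.58% − 0.62 × 4.9785% = 3.4933%
β_Sable = Cov / Var(R_m) = 0.00814 / 0.01707 = 0.4769
E(R_Sable) = R_f + β × MRP = 3.4933% + 0.4769 × 4.9785% = 5.87%

5.87%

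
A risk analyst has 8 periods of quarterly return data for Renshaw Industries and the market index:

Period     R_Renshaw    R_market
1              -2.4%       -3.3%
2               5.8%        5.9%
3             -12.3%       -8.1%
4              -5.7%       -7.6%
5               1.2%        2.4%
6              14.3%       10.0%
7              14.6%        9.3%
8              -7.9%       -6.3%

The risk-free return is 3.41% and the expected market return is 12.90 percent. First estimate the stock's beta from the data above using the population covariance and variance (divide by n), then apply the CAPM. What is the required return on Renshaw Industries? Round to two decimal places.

15.60%

Mean R_i = (-2.4 + 5.8 − 12.3 − 5.7 + 1.2 + 14.3 + 14.6 − 7.9) / 8 = 0.9500%
Mean R_m = (-3.3 + 5.9 − 8.1 − 7.6 + 2.4 + 10.0 + 9.3 − 6.3) / 8 = 0.2875%
Σ(R_i − R̄_i)(R_m − R̄_m) = 514.3350  ⇒  Cov = 514.3350 / 8 = 64.2919
Σ(R_m − R̄_m)² = 400.3488  ⇒  Var(R_m) = 400.3488 / 8 = 50.0436
β = Cov / Var(R_m) = 64.2919 / 50.0436 = 1.2847
MRP = 12.90% − 3.41% = 9.49%
E(R) = R_f + β × MRP = 3.41% + 1.2847 × 9.49% = 15.60%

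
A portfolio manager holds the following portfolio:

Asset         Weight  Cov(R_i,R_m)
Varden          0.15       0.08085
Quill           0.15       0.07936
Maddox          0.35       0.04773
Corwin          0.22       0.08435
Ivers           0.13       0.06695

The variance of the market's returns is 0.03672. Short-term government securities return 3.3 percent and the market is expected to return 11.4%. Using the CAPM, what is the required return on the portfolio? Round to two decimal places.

18.30%

β_Varden = 0.08085 / 0.03672 = 2.2018
β_Quill = 0.07936 / 0.03672 = 2.1612
β_Maddox = 0.04773 / 0.03672 = 1.2998
β_Corwin = 0.08435 / 0.03672 = 2.2971
β_Ivers = 0.06695 / 0.03672 = 1.8233
β_P = Σ w_i β_i = 0.15×2.2018 + 0.15×2.1612 + 0.35×1.2998 + 0.22×2.2971 + 0.13×1.8233 = 1.8518
MRP = 11.4% − 3.3% = 8.10%
E(R_P) = R_f + β_P × MRP = 3.3% + 1.8518 × 8.1% = 18.30%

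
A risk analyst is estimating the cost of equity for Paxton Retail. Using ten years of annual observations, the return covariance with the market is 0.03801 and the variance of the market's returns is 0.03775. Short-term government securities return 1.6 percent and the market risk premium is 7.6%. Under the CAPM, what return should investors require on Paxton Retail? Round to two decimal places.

β = Cov(R_i, R_m) / Var(R_m) = 0.03801 / 0.03775 = 1.0069
E(R) = R_f + β × MRP = 1.6% + 1.0069 × 7.6% = 9.25%

9.25%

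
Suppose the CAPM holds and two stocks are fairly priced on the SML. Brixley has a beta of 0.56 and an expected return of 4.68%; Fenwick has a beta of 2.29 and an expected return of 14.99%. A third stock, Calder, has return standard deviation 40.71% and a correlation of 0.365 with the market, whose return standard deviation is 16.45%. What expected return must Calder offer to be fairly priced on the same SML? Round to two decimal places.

MRP = (14.99% − 4.68%) / (2.29 − 0.56) = 5.9595%
R_f = 4.68% − 0.56 × 5.9595% = 1.3427%
β_Calder = ρ·σ_i/σ_m = 0.365 × 40.71 / 16.45 = 0.9033
E(R_Calder) = R_f + β × MRP = 1.3427% + 0.9033 × 5.9595% = 6.73%

6.73%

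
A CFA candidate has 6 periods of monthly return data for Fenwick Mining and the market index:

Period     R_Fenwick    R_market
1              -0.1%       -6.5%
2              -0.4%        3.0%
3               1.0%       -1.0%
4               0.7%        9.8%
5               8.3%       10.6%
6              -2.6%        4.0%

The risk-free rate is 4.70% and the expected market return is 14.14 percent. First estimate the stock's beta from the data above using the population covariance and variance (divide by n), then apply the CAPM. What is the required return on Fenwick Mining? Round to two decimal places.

Mean R_i = (-0.1 − 0.4 + 1.0 + 0.7 + 8.3 − 2.6) / 6 = 1.1500%
Mean R_m = (-6.5 + 3.0 − 1.0 + 9.8 + 10.6 + 4.0) / 6 = 3.3167%
Σ(R_i − R̄_i)(R_m − R̄_m) = 60.0050  ⇒  Cov = 60.0050 / 6 = 10.0008
Σ(R_m − R̄_m)² = 210.6483  ⇒  Var(R_m) = 210.6483 / 6 = 35.1081
β = Cov / Var(R_m) = 10.0008 / 35.1081 = 0.2849
MRP = 14.14% − 4.70% = 9.44%
E(R) = R_f + β × MRP = 4.70% + 0.2849 × 9.44% = 7.39%

7.39%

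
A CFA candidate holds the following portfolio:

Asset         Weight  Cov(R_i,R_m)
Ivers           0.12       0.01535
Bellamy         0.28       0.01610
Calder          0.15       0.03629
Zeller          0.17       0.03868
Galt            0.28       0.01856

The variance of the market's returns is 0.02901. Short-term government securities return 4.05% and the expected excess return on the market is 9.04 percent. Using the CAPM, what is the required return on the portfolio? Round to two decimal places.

11.39%

β_Ivers = 0.01535 / 0.02901 = 0.5291
β_Bellamy = 0.01610 / 0.02901 = 0.5550
β_Calder = 0.03629 / 0.02901 = 1.2509
β_Zeller = 0.03868 / 0.02901 = 1.3333
β_Galt = 0.01856 / 0.02901 = 0.6398
β_P = Σ w_i β_i = 0.12×0.5291 + 0.28×0.5550 + 0.15×1.2509 + 0.17×1.3333 + 0.28×0.6398 = 0.8123
E(R_P) = R_f + β_P × MRP = 4.05% + 0.8123 × 9.04% = 11.39%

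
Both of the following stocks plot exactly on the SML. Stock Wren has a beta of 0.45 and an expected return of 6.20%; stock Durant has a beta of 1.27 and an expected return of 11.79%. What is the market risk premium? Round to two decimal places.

6.82%

Both satisfy E(R) = R_f + β·MRP, so the slope of the SML is
MRP = (11.79% − 6.20%) / (1.27 − 0.45) = 5.59% / 0.82 = 6.8171%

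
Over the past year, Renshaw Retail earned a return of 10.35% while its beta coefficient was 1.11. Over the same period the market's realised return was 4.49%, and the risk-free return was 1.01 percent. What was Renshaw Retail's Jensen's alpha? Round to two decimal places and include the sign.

+5.48%

Market excess return = 4.49% − 1.01% = 3.48%
CAPM benchmark = R_f + β(R_m − R_f) = 1.01% + 1.11 × 3.48% = 4.8728%
α = actual − benchmark = 10.35% − 4.8728% = +5.48%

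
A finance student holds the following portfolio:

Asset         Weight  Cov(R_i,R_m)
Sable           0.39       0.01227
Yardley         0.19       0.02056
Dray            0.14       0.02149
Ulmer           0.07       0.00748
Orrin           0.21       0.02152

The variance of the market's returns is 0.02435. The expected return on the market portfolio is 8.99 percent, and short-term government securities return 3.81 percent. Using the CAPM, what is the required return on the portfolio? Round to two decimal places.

7.37%

β_Sable = 0.01227 / 0.02435 = 0.5039
β_Yardley = 0.02056 / 0.02435 = 0.8444
β_Dray = 0.02149 / 0.02435 = 0.8825
β_Ulmer = 0.00748 / 0.02435 = 0.3072
β_Orrin = 0.02152 / 0.02435 = 0.8838
β_P = Σ w_i β_i = 0.39×0.5039 + 0.19×0.8444 + 0.14×0.8825 + 0.07×0.3072 + 0.21×0.8838 = 0.6876
MRP = 8.99% − 3.81% = 5.18%
E(R_P) = R_f + β_P × MRP = 3.81% + 0.6876 × 5.18% = 7.37%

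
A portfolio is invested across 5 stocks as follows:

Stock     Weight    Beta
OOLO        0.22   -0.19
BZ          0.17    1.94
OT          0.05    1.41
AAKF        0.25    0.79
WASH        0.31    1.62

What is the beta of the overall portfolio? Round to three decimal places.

β_P = Σ w_i β_i = 0.22×-0.19 + 0.17×1.94 + 0.05×1.41 + 0.25×0.79 + 0.31×1.62 = 1.0582

1.058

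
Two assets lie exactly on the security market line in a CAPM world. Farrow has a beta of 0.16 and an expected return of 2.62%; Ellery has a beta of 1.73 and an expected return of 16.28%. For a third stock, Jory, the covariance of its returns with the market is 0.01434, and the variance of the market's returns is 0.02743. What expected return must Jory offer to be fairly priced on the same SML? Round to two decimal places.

MRP = (16.28% − 2.62%) / (1.73 − 0.16) = 8.7006%
R_f = 2.62% − 0.16 × 8.7006% = 1.2279%
β_Jory = Cov / Var(R_m) = 0.01434 / 0.02743 = 0.5228
E(R_Jory) = R_f + β × MRP = 1.2279% + 0.5228 × 8.7006% = 5.78%

5.78%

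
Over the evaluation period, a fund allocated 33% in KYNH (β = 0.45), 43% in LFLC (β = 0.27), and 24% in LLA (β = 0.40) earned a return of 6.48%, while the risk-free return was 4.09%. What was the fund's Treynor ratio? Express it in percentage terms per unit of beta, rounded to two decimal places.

β_P = 0.33×0.45 + 0.43×0.27 + 0.24×0.40 = 0.3606
Treynor = (R_P − R_f) / β_P = (6.48% − 4.09%) / 0.3606 = 2.39% / 0.3606 = 6.63%

6.63%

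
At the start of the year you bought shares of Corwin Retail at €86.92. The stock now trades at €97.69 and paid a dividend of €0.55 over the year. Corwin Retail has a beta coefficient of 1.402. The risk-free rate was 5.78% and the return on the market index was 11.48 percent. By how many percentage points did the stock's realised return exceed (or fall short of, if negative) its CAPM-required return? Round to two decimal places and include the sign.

Realised HPR = (P1 + D1 − P0) / P0 = (97.69 + 0.55 − 86.92) / 86.92 = 11.32 / 86.92 = 13.0235%
MRP = 11.48% − 5.78% = 5.70%
CAPM required = R_f + β·MRP = 5.78% + 1.402 × 5.70% = 13.77140%
α = realised − required = 13.0235% − 13.77140% = -0.75%

-0.75%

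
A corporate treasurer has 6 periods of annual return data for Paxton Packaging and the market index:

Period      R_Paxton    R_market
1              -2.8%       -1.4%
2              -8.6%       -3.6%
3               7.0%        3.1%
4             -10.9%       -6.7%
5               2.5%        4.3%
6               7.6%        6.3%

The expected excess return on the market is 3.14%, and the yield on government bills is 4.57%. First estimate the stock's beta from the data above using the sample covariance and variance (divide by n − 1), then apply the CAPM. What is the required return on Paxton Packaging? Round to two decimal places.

Mean R_i = (-2.8 − 8.6 + 7.0 − 10.9 + 2.5 + 7.6) / 6 = -0.8667%
Mean R_m = (-1.4 − 3.6 + 3.1 − 6.7 + 4.3 + 6.3) / 6 = 0.3333%
Σ(R_i − R̄_i)(R_m − R̄_m) = 189.9733  ⇒  Cov = 189.9733 / 5 = 37.9947
Σ(R_m − R̄_m)² = 126.9333  ⇒  Var(R_m) = 126.9333 / 5 = 25.3867
β = Cov / Var(R_m) = 37.9947 / 25.3867 = 1.4966
E(R) = R_f + β × MRP = 4.57% + 1.4966 × 3.14% = 9.27%

9.27%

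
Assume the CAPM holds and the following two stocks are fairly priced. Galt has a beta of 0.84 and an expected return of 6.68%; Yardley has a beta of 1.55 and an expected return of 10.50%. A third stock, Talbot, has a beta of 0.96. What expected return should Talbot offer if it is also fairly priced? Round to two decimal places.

MRP (SML slope) = (10.50% − 6.68%) / (1.55 − 0.84) = 3.82% / 0.71 = 5.3803%
R_f (intercept) = 6.68% − 0.84 × 5.3803% = 2.1605%
E(R_Talbot) = R_f + β × MRP = 2.1605% + 0.96 × 5.3803% = 7.33%

7.33%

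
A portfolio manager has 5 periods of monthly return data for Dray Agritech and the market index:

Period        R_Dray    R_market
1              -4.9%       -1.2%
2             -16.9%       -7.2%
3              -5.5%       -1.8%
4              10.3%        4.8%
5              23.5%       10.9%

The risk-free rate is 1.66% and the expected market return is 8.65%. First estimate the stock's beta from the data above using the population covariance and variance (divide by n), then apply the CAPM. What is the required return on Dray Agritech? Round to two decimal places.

Mean R_i = (-4.9 − 16.9 − 5.5 + 10.3 + 23.5) / 5 = 1.3000%
Mean R_m = (-1.2 − 7.2 − 1.8 + 4.8 + 10.9) / 5 = 1.1000%
Σ(R_i − R̄_i)(R_m − R̄_m) = 435.9000  ⇒  Cov = 435.9000 / 5 = 87.1800
Σ(R_m − R̄_m)² = 192.3200  ⇒  Var(R_m) = 192.3200 / 5 = 38.4640
β = Cov / Var(R_m) = 87.1800 / 38.4640 = 2.2665
MRP = 8.65% − 1.66% = 6.99%
E(R) = R_f + β × MRP = 1.66% + 2.2665 × 6.99% = 17.50%

17.50%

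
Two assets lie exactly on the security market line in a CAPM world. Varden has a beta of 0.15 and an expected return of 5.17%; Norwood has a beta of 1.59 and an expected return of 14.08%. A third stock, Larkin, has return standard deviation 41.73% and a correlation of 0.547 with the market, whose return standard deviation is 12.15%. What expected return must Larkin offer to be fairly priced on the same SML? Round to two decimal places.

15.87%

MRP = (14.08% − 5.17%) / (1.59 − 0.15) = 6.1875%
R_f = 5.17% − 0.15 × 6.1875% = 4.2419%
β_Larkin = ρ·σ_i/σ_m = 0.547 × 41.73 / 12.15 = 1.8787
E(R_Larkin) = R_f + β × MRP = 4.2419% + 1.8787 × 6.1875% = 15.87%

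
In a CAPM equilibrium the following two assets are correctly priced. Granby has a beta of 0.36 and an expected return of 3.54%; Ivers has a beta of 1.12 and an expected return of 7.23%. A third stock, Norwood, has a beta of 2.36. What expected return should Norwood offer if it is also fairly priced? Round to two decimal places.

MRP (SML slope) = (7.23% − 3.54%) / (1.12 − 0.36) = 3.69% / 0.76 = 4.8553%
R_f (intercept) = 3.54% − 0.36 × 4.8553% = 1.7921%
E(R_Norwood) = R_f + β × MRP = 1.7921% + 2.36 × 4.8553% = 13.25%

13.25%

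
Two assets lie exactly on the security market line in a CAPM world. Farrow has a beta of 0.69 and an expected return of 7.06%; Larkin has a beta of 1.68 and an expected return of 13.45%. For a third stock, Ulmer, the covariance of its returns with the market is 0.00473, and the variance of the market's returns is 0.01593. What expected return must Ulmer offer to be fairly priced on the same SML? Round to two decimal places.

MRP = (13.45% − 7.06%) / (1.68 − 0.69) = 6.4545%
R_f = 7.06% − 0.69 × 6.4545% = 2.6064%
β_Ulmer = Cov / Var(R_m) = 0.00473 / 0.01593 = 0.2969
E(R_Ulmer) = R_f + β × MRP = 2.6064% + 0.2969 × 6.4545% = 4.52%

4.52%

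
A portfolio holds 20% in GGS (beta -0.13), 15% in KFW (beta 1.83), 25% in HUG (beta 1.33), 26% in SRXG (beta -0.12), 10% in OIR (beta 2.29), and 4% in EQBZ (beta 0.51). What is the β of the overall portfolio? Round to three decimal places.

0.799

β_P = Σ w_i β_i = 0.20×-0.13 + 0.15×1.83 + 0.25×1.33 + 0.26×-0.12 + 0.10×2.29 + 0.04×0.51 = 0.7992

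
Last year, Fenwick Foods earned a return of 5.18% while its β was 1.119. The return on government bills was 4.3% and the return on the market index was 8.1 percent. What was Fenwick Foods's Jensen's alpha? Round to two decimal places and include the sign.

-3.37%

Market excess return = 8.1% − 4.3% = 3.80%
CAPM benchmark = R_f + β(R_m − R_f) = 4.3% + 1.119 × 3.8% = 8.5522%
α = actual − benchmark = 5.18% − 8.5522% = -3.37%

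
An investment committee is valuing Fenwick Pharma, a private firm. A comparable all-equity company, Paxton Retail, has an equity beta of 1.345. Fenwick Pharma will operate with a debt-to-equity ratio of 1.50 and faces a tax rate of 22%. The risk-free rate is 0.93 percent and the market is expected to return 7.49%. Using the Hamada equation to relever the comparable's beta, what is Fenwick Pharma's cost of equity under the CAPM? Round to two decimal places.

β_L = β_U × [1 + (1 − t)(D/E)] = 1.345 × [1 + (1 − 0.22) × 1.50]
    = 1.345 × [1 + 0.78 × 1.50] = 1.345 × 2.1700 = 2.9187
MRP = 7.49% − 0.93% = 6.56%
E(R) = R_f + β_L × MRP = 0.93% + 2.9187 × 6.56% = 20.08%

20.08%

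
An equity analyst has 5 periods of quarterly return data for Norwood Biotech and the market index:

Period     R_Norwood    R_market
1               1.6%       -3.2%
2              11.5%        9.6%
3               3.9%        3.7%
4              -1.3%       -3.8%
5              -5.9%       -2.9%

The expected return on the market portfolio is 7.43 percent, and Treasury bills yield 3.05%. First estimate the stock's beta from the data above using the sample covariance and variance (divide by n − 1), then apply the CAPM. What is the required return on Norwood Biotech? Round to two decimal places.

Mean R_i = (1.6 + 11.5 + 3.9 − 1.3 − 5.9) / 5 = 1.9600%
Mean R_m = (-3.2 + 9.6 + 3.7 − 3.8 − 2.9) / 5 = 0.6800%
Σ(R_i − R̄_i)(R_m − R̄_m) = 135.0960  ⇒  Cov = 135.0960 / 4 = 33.7740
Σ(R_m − R̄_m)² = 136.6280  ⇒  Var(R_m) = 136.6280 / 4 = 34.1570
β = Cov / Var(R_m) = 33.7740 / 34.1570 = 0.9888
MRP = 7.43% − 3.05% = 4.38%
E(R) = R_f + β × MRP = 3.05% + 0.9888 × 4.38% = 7.38%

7.38%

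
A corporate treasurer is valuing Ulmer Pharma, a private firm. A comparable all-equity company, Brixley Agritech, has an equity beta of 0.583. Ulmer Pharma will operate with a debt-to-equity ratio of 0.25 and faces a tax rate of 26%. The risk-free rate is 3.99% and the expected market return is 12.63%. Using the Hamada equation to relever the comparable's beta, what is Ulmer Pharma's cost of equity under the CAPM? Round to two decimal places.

9.96%

β_L = β_U × [1 + (1 − t)(D/E)] = 0.583 × [1 + (1 − 0.26) × 0.25]
    = 0.583 × [1 + 0.74 × 0.25] = 0.583 × 1.1850 = 0.6909
MRP = 12.63% − 3.99% = 8.64%
E(R) = R_f + β_L × MRP = 3.99% + 0.6909 × 8.64% = 9.96%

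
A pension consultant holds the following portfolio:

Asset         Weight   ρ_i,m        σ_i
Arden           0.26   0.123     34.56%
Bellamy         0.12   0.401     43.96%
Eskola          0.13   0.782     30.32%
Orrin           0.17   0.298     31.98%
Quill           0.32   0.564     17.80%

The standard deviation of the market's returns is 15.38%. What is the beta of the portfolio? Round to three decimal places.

0.724

β_Arden = 0.123 × 34.56% / 15.38% = 0.2764
β_Bellamy = 0.401 × 43.96% / 15.38% = 1.1462
β_Eskola = 0.782 × 30.32% / 15.38% = 1.5416
β_Orrin = 0.298 × 31.98% / 15.38% = 0.6196
β_Quill = 0.564 × 17.80% / 15.38% = 0.6527
β_P = Σ w_i β_i = 0.26×0.2764 + 0.12×1.1462 + 0.13×1.5416 + 0.17×0.6196 + 0.32×0.6527 = 0.7240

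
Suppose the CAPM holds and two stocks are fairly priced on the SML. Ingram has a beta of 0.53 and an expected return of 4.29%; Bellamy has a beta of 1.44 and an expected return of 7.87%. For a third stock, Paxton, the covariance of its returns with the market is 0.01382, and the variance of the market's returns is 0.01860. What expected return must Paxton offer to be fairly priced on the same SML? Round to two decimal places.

MRP = (7.87% − 4.29%) / (1.44 − 0.53) = 3.9341%
R_f = 4.29% − 0.53 × 3.9341% = 2.2049%
β_Paxton = Cov / Var(R_m) = 0.01382 / 0.01860 = 0.7430
E(R_Paxton) = R_f + β × MRP = 2.2049% + 0.7430 × 3.9341% = 5.13%

5.13%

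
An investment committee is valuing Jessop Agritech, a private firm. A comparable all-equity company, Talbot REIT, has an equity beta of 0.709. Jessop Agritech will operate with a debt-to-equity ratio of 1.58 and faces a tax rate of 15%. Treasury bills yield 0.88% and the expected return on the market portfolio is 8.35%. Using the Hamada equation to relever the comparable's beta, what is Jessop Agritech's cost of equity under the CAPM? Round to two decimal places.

β_L = β_U × [1 + (1 − t)(D/E)] = 0.709 × [1 + (1 − 0.15) × 1.58]
    = 0.709 × [1 + 0.85 × 1.58] = 0.709 × 2.3430 = 1.6612
MRP = 8.35% − 0.88% = 7.47%
E(R) = R_f + β_L × MRP = 0.88% + 1.6612 × 7.47% = 13.29%

13.29%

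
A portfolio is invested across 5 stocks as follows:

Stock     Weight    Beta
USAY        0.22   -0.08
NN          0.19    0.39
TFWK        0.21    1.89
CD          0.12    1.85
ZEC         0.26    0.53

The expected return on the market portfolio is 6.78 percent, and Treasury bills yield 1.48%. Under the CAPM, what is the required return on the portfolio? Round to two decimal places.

5.79%

β_P = Σ w_i β_i = 0.22×-0.08 + 0.19×0.39 + 0.21×1.89 + 0.12×1.85 + 0.26×0.53 = 0.8132
MRP = 6.78% − 1.48% = 5.30%
E(R_P) = R_f + β_P × MRP = 1.48% + 0.8132 × 5.30% = 5.79%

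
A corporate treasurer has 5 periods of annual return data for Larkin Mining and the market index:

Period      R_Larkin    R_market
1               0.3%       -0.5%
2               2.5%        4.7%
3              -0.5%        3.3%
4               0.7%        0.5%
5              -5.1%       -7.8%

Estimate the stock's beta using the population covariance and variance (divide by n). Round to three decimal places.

Mean R_i = (0.3 + 2.5 − 0.5 + 0.7 − 5.1) / 5 = -0.4200%
Mean R_m = (-0.5 + 4.7 + 3.3 + 0.5 − 7.8) / 5 = 0.0400%
Σ(R_i − R̄_i)(R_m − R̄_m) = 50.1640  ⇒  Cov = 50.1640 / 5 = 10.0328
Σ(R_m − R̄_m)² = 94.3120  ⇒  Var(R_m) = 94.3120 / 5 = 18.8624
β = Cov / Var(R_m) = 10.0328 / 18.8624 = 0.5319

0.532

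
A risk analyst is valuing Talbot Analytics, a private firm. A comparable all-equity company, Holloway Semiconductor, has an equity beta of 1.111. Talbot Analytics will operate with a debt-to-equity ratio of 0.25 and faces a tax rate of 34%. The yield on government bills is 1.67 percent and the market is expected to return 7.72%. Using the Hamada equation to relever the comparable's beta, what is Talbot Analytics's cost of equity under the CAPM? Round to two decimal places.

β_L = β_U × [1 + (1 − t)(D/E)] = 1.111 × [1 + (1 − 0.34) × 0.25]
    = 1.111 × [1 + 0.66 × 0.25] = 1.111 × 1.1650 = 1.2943
MRP = 7.72% − 1.67% = 6.05%
E(R) = R_f + β_L × MRP = 1.67% + 1.2943 × 6.05% = 9.50%

9.50%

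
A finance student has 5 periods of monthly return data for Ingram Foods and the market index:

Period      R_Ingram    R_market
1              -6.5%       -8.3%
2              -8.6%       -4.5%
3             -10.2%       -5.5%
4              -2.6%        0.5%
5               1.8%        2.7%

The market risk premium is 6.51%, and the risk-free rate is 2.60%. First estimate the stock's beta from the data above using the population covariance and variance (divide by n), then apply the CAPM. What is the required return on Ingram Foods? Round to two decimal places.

8.48%

Mean R_i = (-6.5 − 8.6 − 10.2 − 2.6 + 1.8) / 5 = -5.2200%
Mean R_m = (-8.3 − 4.5 − 5.5 + 0.5 + 2.7) / 5 = -3.0200%
Σ(R_i − R̄_i)(R_m − R̄_m) = 73.4880  ⇒  Cov = 73.4880 / 5 = 14.6976
Σ(R_m − R̄_m)² = 81.3280  ⇒  Var(R_m) = 81.3280 / 5 = 16.2656
β = Cov / Var(R_m) = 14.6976 / 16.2656 = 0.9036
E(R) = R_f + β × MRP = 2.60% + 0.9036 × 6.51% = 8.48%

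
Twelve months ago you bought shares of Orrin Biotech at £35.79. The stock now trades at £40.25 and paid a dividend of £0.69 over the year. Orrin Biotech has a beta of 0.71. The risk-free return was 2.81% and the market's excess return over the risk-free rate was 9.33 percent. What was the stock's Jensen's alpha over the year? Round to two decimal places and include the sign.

+4.96%

Realised HPR = (P1 + D1 − P0) / P0 = (40.25 + 0.69 − 35.79) / 35.79 = 5.15 / 35.79 = 14.3895%
CAPM required = R_f + β·MRP = 2.81% + 0.71 × 9.33% = 9.4343%
α = realised − required = 14.3895% − 9.4343% = +4.96%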